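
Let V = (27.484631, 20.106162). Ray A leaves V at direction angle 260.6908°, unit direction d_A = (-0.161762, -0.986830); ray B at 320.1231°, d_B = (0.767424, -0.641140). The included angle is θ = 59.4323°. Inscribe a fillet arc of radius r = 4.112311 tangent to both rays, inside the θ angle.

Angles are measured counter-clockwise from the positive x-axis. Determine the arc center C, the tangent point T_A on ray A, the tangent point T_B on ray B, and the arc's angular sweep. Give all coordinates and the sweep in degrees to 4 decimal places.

bisector direction at 290.4069° = (0.348686,-0.937240)
center distance |VC| = r/sin(θ/2) = 4.112311/sin(29.7161°) = 8.295909
C = V + |VC|·bis = (30.3773,12.3309)
T_A = V + ((C−V)·d_A)·d_A = V + 7.2049·d_A = (26.3191,12.9961)
T_B = V + ((C−V)·d_B)·d_B = V + 7.2049·d_B = (33.0139,15.4868)
sweep = 180° − θ = 120.5677°

center=(30.3773,12.3309) T_A=(26.3191,12.9961) T_B=(33.0139,15.4868) sweep=120.5677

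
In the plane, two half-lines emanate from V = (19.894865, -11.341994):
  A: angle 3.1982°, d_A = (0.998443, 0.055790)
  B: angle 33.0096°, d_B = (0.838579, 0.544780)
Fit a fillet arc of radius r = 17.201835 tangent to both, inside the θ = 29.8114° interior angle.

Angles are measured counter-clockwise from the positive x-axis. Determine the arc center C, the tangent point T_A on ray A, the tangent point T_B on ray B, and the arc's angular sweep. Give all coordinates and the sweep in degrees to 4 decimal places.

bisector direction at 18.1039° = (0.950495,0.310741)
center distance |VC| = r/sin(θ/2) = 17.201835/sin(14.9057°) = 66.873640
C = V + |VC|·bis = (83.4579,9.4384)
T_A = V + ((C−V)·d_A)·d_A = V + 64.6234·d_A = (84.4176,-7.7366)
T_B = V + ((C−V)·d_B)·d_B = V + 64.6234·d_B = (74.0867,23.8635)
sweep = 180° − θ = 150.1886°

center=(83.4579,9.4384) T_A=(84.4176,-7.7366) T_B=(74.0867,23.8635) sweep=150.1886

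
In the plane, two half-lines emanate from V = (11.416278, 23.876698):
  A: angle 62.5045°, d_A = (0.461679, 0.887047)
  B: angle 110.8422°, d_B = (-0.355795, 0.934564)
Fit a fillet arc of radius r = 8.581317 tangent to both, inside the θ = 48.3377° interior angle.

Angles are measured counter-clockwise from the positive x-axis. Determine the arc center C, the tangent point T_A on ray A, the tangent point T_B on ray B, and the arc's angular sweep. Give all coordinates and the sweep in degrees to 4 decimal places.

center=(12.6325,44.8007) T_A=(20.2445,40.8389) T_B=(4.6127,41.7475) sweep=131.6623

bisector direction at 86.6733° = (0.058028,0.998315)
center distance |VC| = r/sin(θ/2) = 8.581317/sin(24.1688°) = 20.959329
C = V + |VC|·bis = (12.6325,44.8007)
T_A = V + ((C−V)·d_A)·d_A = V + 19.1221·d_A = (20.2445,40.8389)
T_B = V + ((C−V)·d_B)·d_B = V + 19.1221·d_B = (4.6127,41.7475)
sweep = 180° − θ = 131.6623°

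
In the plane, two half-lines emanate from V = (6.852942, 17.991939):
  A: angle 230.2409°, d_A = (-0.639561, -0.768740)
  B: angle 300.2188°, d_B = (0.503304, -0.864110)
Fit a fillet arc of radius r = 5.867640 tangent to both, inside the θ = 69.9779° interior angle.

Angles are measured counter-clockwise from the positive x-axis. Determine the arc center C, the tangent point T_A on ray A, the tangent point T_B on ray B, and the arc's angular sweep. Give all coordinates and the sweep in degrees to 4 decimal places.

center=(6.0020,7.7946) T_A=(1.4913,11.5474) T_B=(11.0723,10.7478) sweep=110.0221

bisector direction at 265.2298° = (-0.083159,-0.996536)
center distance |VC| = r/sin(θ/2) = 5.867640/sin(34.9890°) = 10.232737
C = V + |VC|·bis = (6.0020,7.7946)
T_A = V + ((C−V)·d_A)·d_A = V + 8.3833·d_A = (1.4913,11.5474)
T_B = V + ((C−V)·d_B)·d_B = V + 8.3833·d_B = (11.0723,10.7478)
sweep = 180° − θ = 110.0221°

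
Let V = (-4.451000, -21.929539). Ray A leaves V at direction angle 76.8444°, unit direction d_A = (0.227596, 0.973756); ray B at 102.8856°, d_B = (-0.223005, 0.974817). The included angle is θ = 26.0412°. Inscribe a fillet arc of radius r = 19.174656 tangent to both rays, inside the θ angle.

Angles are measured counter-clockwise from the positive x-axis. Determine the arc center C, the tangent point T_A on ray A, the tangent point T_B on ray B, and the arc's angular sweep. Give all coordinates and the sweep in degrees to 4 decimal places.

bisector direction at 89.8650° = (0.002356,0.999997)
center distance |VC| = r/sin(θ/2) = 19.174656/sin(13.0206°) = 85.106702
C = V + |VC|·bis = (-4.2505,63.1769)
T_A = V + ((C−V)·d_A)·d_A = V + 82.9185·d_A = (14.4210,58.8128)
T_B = V + ((C−V)·d_B)·d_B = V + 82.9185·d_B = (-22.9423,58.9009)
sweep = 180° − θ = 153.9588°

center=(-4.2505,63.1769) T_A=(14.4210,58.8128) T_B=(-22.9423,58.9009) sweep=153.9588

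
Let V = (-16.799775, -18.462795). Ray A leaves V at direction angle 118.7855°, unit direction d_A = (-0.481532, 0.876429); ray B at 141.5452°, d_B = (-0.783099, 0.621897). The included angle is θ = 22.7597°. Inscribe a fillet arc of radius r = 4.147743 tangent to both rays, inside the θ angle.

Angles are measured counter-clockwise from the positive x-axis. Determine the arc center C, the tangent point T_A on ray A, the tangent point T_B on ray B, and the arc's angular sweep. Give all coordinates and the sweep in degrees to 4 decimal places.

center=(-30.3583,-2.3987) T_A=(-26.7231,-0.4014) T_B=(-32.9378,-5.6468) sweep=157.2403

bisector direction at 130.1654° = (-0.644996,0.764186)
center distance |VC| = r/sin(θ/2) = 4.147743/sin(11.3798°) = 21.021178
C = V + |VC|·bis = (-30.3583,-2.3987)
T_A = V + ((C−V)·d_A)·d_A = V + 20.6079·d_A = (-26.7231,-0.4014)
T_B = V + ((C−V)·d_B)·d_B = V + 20.6079·d_B = (-32.9378,-5.6468)
sweep = 180° − θ = 157.2403°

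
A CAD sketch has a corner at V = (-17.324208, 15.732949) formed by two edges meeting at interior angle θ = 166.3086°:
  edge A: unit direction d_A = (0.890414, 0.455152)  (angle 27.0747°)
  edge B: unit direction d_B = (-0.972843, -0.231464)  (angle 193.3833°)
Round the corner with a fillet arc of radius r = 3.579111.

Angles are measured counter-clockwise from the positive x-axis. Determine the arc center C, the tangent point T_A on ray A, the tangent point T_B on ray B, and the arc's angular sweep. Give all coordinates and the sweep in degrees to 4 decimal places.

bisector direction at 110.2290° = (-0.345773,0.938318)
center distance |VC| = r/sin(θ/2) = 3.579111/sin(83.1543°) = 3.604811
C = V + |VC|·bis = (-18.5707,19.1154)
T_A = V + ((C−V)·d_A)·d_A = V + 0.4297·d_A = (-16.9416,15.9285)
T_B = V + ((C−V)·d_B)·d_B = V + 0.4297·d_B = (-17.7422,15.6335)
sweep = 180° − θ = 13.6914°

center=(-18.5707,19.1154) T_A=(-16.9416,15.9285) T_B=(-17.7422,15.6335) sweep=13.6914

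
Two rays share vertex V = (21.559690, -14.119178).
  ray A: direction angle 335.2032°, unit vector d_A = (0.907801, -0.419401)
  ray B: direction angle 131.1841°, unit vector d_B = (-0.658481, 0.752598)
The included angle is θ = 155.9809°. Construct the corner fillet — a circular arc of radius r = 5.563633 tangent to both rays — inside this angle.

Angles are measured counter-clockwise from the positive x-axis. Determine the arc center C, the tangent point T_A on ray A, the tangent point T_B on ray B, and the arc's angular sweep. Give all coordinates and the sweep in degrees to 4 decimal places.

bisector direction at 53.1936° = (0.599112,0.800665)
center distance |VC| = r/sin(θ/2) = 5.563633/sin(77.9904°) = 5.688129
C = V + |VC|·bis = (24.9675,-9.5649)
T_A = V + ((C−V)·d_A)·d_A = V + 1.1836·d_A = (22.6341,-14.6156)
T_B = V + ((C−V)·d_B)·d_B = V + 1.1836·d_B = (20.7803,-13.2284)
sweep = 180° − θ = 24.0191°

center=(24.9675,-9.5649) T_A=(22.6341,-14.6156) T_B=(20.7803,-13.2284) sweep=24.0191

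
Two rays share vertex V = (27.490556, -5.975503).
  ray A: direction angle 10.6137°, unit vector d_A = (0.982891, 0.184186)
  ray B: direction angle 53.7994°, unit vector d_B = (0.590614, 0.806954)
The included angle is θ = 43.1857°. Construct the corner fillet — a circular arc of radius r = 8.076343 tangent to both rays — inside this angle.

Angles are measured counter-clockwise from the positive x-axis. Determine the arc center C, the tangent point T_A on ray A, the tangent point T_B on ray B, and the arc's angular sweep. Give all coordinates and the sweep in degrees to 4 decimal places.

center=(46.0598,5.7212) T_A=(47.5474,-2.2170) T_B=(39.5426,10.4912) sweep=136.8143

bisector direction at 32.2066° = (0.846132,0.532973)
center distance |VC| = r/sin(θ/2) = 8.076343/sin(21.5928°) = 21.946076
C = V + |VC|·bis = (46.0598,5.7212)
T_A = V + ((C−V)·d_A)·d_A = V + 20.4060·d_A = (47.5474,-2.2170)
T_B = V + ((C−V)·d_B)·d_B = V + 20.4060·d_B = (39.5426,10.4912)
sweep = 180° − θ = 136.8143°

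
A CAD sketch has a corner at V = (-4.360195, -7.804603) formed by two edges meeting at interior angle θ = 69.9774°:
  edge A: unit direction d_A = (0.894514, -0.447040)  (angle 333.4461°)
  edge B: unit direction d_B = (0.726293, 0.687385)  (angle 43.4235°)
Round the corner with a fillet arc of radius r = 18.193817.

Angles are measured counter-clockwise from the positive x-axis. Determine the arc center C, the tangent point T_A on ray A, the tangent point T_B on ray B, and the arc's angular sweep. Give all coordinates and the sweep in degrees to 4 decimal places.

center=(27.0255,-3.1505) T_A=(18.8921,-19.4251) T_B=(14.5193,10.0636) sweep=110.0226

bisector direction at 8.4348° = (0.989183,0.146684)
center distance |VC| = r/sin(θ/2) = 18.193817/sin(34.9887°) = 31.728889
C = V + |VC|·bis = (27.0255,-3.1505)
T_A = V + ((C−V)·d_A)·d_A = V + 25.9944·d_A = (18.8921,-19.4251)
T_B = V + ((C−V)·d_B)·d_B = V + 25.9944·d_B = (14.5193,10.0636)
sweep = 180° − θ = 110.0226°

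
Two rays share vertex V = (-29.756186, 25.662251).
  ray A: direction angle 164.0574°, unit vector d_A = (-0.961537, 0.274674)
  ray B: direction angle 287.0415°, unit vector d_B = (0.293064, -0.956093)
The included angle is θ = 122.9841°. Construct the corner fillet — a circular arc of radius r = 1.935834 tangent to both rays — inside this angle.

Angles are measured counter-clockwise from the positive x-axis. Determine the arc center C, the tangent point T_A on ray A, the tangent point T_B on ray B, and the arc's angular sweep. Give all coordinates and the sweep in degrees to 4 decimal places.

center=(-31.2989,24.0897) T_A=(-30.7672,25.9510) T_B=(-29.4481,24.6570) sweep=57.0159

bisector direction at 225.5495° = (-0.700293,-0.713855)
center distance |VC| = r/sin(θ/2) = 1.935834/sin(61.4920°) = 2.202938
C = V + |VC|·bis = (-31.2989,24.0897)
T_A = V + ((C−V)·d_A)·d_A = V + 1.0514·d_A = (-30.7672,25.9510)
T_B = V + ((C−V)·d_B)·d_B = V + 1.0514·d_B = (-29.4481,24.6570)
sweep = 180° − θ = 57.0159°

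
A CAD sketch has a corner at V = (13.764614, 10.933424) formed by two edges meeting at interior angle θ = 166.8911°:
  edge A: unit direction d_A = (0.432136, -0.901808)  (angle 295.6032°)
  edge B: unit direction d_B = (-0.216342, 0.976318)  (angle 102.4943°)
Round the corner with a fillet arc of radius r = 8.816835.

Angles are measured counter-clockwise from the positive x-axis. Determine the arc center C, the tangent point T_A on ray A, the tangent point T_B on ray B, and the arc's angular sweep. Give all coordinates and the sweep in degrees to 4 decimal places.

bisector direction at 19.0488° = (0.945241,0.326373)
center distance |VC| = r/sin(θ/2) = 8.816835/sin(83.4455°) = 8.874843
C = V + |VC|·bis = (22.1535,13.8299)
T_A = V + ((C−V)·d_A)·d_A = V + 1.0130·d_A = (14.2024,10.0199)
T_B = V + ((C−V)·d_B)·d_B = V + 1.0130·d_B = (13.5455,11.9225)
sweep = 180° − θ = 13.1089°

center=(22.1535,13.8299) T_A=(14.2024,10.0199) T_B=(13.5455,11.9225) sweep=13.1089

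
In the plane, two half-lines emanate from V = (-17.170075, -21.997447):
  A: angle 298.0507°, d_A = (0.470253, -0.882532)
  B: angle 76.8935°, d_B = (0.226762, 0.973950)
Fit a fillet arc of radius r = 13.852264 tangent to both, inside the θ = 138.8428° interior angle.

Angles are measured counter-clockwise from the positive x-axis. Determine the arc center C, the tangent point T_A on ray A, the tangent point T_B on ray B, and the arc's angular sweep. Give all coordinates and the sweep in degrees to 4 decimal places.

bisector direction at 7.4721° = (0.991508,0.130043)
center distance |VC| = r/sin(θ/2) = 13.852264/sin(69.4214°) = 14.796410
C = V + |VC|·bis = (-2.4993,-20.0733)
T_A = V + ((C−V)·d_A)·d_A = V + 5.2008·d_A = (-14.7244,-26.5873)
T_B = V + ((C−V)·d_B)·d_B = V + 5.2008·d_B = (-15.9907,-16.9321)
sweep = 180° − θ = 41.1572°

center=(-2.4993,-20.0733) T_A=(-14.7244,-26.5873) T_B=(-15.9907,-16.9321) sweep=41.1572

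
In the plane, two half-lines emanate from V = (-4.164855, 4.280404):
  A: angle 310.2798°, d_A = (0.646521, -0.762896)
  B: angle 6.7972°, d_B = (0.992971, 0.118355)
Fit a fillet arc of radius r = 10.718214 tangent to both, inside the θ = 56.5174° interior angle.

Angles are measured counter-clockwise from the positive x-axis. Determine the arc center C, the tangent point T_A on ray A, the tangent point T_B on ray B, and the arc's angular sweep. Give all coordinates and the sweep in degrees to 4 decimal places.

bisector direction at 338.5385° = (0.930664,-0.365876)
center distance |VC| = r/sin(θ/2) = 10.718214/sin(28.2587°) = 22.638371
C = V + |VC|·bis = (16.9039,-4.0024)
T_A = V + ((C−V)·d_A)·d_A = V + 19.9403·d_A = (8.7270,-10.9320)
T_B = V + ((C−V)·d_B)·d_B = V + 19.9403·d_B = (15.6353,6.6404)
sweep = 180° − θ = 123.4826°

center=(16.9039,-4.0024) T_A=(8.7270,-10.9320) T_B=(15.6353,6.6404) sweep=123.4826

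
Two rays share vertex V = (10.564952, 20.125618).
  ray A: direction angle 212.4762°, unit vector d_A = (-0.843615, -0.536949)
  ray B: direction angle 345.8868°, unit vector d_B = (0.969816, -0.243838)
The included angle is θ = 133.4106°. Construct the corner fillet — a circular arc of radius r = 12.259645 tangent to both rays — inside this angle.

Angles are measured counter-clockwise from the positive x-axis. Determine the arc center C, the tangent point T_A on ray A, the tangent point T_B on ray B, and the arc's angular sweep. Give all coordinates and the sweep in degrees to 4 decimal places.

center=(12.6947,6.9489) T_A=(6.1119,17.2913) T_B=(15.6841,18.8385) sweep=46.5894

bisector direction at 279.1815° = (0.159562,-0.987188)
center distance |VC| = r/sin(θ/2) = 12.259645/sin(66.7053°) = 13.347711
C = V + |VC|·bis = (12.6947,6.9489)
T_A = V + ((C−V)·d_A)·d_A = V + 5.2785·d_A = (6.1119,17.2913)
T_B = V + ((C−V)·d_B)·d_B = V + 5.2785·d_B = (15.6841,18.8385)
sweep = 180° − θ = 46.5894°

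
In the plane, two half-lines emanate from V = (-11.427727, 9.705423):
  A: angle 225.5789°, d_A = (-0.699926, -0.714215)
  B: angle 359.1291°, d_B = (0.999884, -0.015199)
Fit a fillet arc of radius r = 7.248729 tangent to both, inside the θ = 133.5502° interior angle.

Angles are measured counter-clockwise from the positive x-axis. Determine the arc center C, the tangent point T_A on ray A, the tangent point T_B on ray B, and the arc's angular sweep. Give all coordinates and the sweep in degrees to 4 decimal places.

center=(-8.4277,2.4103) T_A=(-13.6049,7.4838) T_B=(-8.3175,9.6581) sweep=46.4498

bisector direction at 292.3540° = (0.380328,-0.924852)
center distance |VC| = r/sin(θ/2) = 7.248729/sin(66.7751°) = 7.887935
C = V + |VC|·bis = (-8.4277,2.4103)
T_A = V + ((C−V)·d_A)·d_A = V + 3.1105·d_A = (-13.6049,7.4838)
T_B = V + ((C−V)·d_B)·d_B = V + 3.1105·d_B = (-8.3175,9.6581)
sweep = 180° − θ = 46.4498°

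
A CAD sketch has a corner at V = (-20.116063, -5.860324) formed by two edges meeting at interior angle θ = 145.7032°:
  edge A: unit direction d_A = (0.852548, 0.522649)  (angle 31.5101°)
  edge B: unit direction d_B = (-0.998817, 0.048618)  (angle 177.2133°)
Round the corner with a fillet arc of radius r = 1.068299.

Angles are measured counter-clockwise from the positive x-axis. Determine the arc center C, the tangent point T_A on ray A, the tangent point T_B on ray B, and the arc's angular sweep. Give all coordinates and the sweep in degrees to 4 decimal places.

bisector direction at 104.3617° = (-0.248042,0.968749)
center distance |VC| = r/sin(θ/2) = 1.068299/sin(72.8516°) = 1.118001
C = V + |VC|·bis = (-20.3934,-4.7773)
T_A = V + ((C−V)·d_A)·d_A = V + 0.3296·d_A = (-19.8350,-5.6880)
T_B = V + ((C−V)·d_B)·d_B = V + 0.3296·d_B = (-20.4453,-5.8443)
sweep = 180° − θ = 34.2968°

center=(-20.3934,-4.7773) T_A=(-19.8350,-5.6880) T_B=(-20.4453,-5.8443) sweep=34.2968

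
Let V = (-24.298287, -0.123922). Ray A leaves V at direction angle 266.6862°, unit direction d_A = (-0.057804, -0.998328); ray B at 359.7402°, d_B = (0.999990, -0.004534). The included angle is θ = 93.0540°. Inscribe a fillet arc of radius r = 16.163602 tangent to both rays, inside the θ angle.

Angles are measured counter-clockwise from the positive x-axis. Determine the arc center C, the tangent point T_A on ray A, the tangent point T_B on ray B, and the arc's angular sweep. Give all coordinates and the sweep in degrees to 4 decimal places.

bisector direction at 313.2132° = (0.684715,-0.728811)
center distance |VC| = r/sin(θ/2) = 16.163602/sin(46.5270°) = 22.273159
C = V + |VC|·bis = (-9.0475,-16.3568)
T_A = V + ((C−V)·d_A)·d_A = V + 15.3242·d_A = (-25.1841,-15.4225)
T_B = V + ((C−V)·d_B)·d_B = V + 15.3242·d_B = (-8.9742,-0.1934)
sweep = 180° − θ = 86.9460°

center=(-9.0475,-16.3568) T_A=(-25.1841,-15.4225) T_B=(-8.9742,-0.1934) sweep=86.9460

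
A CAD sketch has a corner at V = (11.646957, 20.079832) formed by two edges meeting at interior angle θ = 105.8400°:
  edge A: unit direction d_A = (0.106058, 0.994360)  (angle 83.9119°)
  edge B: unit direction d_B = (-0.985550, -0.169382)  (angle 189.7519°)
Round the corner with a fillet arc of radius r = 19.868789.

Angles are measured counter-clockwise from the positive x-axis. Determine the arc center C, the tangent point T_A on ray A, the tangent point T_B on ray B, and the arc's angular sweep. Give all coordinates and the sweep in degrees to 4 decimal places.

bisector direction at 136.8319° = (-0.729350,0.684141)
center distance |VC| = r/sin(θ/2) = 19.868789/sin(52.9200°) = 24.904647
C = V + |VC|·bis = (-6.5172,37.1181)
T_A = V + ((C−V)·d_A)·d_A = V + 15.0157·d_A = (13.2395,35.0109)
T_B = V + ((C−V)·d_B)·d_B = V + 15.0157·d_B = (-3.1518,17.5364)
sweep = 180° − θ = 74.1600°

center=(-6.5172,37.1181) T_A=(13.2395,35.0109) T_B=(-3.1518,17.5364) sweep=74.1600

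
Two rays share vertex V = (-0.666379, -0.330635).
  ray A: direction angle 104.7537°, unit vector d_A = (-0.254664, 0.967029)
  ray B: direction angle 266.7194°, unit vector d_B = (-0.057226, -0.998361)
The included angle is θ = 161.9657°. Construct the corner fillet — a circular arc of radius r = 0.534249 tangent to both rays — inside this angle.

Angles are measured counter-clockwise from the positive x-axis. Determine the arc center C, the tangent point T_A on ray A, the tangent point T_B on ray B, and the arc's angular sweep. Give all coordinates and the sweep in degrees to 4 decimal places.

bisector direction at 185.7365° = (-0.994992,-0.099954)
center distance |VC| = r/sin(θ/2) = 0.534249/sin(80.9828°) = 0.540934
C = V + |VC|·bis = (-1.2046,-0.3847)
T_A = V + ((C−V)·d_A)·d_A = V + 0.0848·d_A = (-0.6880,-0.2486)
T_B = V + ((C−V)·d_B)·d_B = V + 0.0848·d_B = (-0.6712,-0.4153)
sweep = 180° − θ = 18.0343°

center=(-1.2046,-0.3847) T_A=(-0.6880,-0.2486) T_B=(-0.6712,-0.4153) sweep=18.0343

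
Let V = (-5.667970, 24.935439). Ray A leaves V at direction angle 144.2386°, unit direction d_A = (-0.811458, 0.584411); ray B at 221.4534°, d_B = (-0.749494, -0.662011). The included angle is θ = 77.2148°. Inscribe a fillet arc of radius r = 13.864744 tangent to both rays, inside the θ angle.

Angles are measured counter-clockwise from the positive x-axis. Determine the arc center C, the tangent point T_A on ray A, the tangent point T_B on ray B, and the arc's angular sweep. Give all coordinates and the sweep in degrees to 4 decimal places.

bisector direction at 182.8460° = (-0.998767,-0.049652)
center distance |VC| = r/sin(θ/2) = 13.864744/sin(38.6074°) = 22.219834
C = V + |VC|·bis = (-27.8604,23.8322)
T_A = V + ((C−V)·d_A)·d_A = V + 17.3635·d_A = (-19.7577,35.0828)
T_B = V + ((C−V)·d_B)·d_B = V + 17.3635·d_B = (-18.6818,13.4406)
sweep = 180° − θ = 102.7852°

center=(-27.8604,23.8322) T_A=(-19.7577,35.0828) T_B=(-18.6818,13.4406) sweep=102.7852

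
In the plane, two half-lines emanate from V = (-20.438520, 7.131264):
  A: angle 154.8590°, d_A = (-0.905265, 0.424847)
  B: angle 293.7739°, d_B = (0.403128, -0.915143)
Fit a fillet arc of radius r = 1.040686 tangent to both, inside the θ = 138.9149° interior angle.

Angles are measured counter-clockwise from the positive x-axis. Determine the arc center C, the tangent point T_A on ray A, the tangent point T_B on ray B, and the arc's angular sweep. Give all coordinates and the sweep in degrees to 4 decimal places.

bisector direction at 224.3165° = (-0.715492,-0.698621)
center distance |VC| = r/sin(θ/2) = 1.040686/sin(69.4574°) = 1.111355
C = V + |VC|·bis = (-21.2337,6.3548)
T_A = V + ((C−V)·d_A)·d_A = V + 0.3900·d_A = (-20.7916,7.2969)
T_B = V + ((C−V)·d_B)·d_B = V + 0.3900·d_B = (-20.2813,6.7744)
sweep = 180° − θ = 41.0851°

center=(-21.2337,6.3548) T_A=(-20.7916,7.2969) T_B=(-20.2813,6.7744) sweep=41.0851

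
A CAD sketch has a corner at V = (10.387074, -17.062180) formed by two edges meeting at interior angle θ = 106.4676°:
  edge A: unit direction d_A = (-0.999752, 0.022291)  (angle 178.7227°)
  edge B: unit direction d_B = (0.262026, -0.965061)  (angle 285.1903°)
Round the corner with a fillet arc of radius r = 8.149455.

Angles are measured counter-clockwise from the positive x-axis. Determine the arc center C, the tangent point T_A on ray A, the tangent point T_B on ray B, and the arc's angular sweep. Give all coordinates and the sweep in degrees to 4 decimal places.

center=(4.1178,-25.0739) T_A=(4.2995,-16.9264) T_B=(11.9826,-22.9385) sweep=73.5324

bisector direction at 231.9565° = (-0.616260,-0.787543)
center distance |VC| = r/sin(θ/2) = 8.149455/sin(53.2338°) = 10.173027
C = V + |VC|·bis = (4.1178,-25.0739)
T_A = V + ((C−V)·d_A)·d_A = V + 6.0891·d_A = (4.2995,-16.9264)
T_B = V + ((C−V)·d_B)·d_B = V + 6.0891·d_B = (11.9826,-22.9385)
sweep = 180° − θ = 73.5324°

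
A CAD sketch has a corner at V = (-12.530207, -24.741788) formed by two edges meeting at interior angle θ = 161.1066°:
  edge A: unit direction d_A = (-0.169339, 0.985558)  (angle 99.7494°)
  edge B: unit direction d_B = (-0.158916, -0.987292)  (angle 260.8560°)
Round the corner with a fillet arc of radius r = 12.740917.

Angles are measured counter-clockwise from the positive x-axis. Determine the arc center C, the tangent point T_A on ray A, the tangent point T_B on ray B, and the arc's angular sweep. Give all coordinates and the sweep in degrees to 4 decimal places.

bisector direction at 180.3027° = (-0.999986,-0.005283)
center distance |VC| = r/sin(θ/2) = 12.740917/sin(80.5533°) = 12.916076
C = V + |VC|·bis = (-25.4461,-24.8100)
T_A = V + ((C−V)·d_A)·d_A = V + 2.1199·d_A = (-12.8892,-22.6525)
T_B = V + ((C−V)·d_B)·d_B = V + 2.1199·d_B = (-12.8671,-26.8348)
sweep = 180° − θ = 18.8934°

center=(-25.4461,-24.8100) T_A=(-12.8892,-22.6525) T_B=(-12.8671,-26.8348) sweep=18.8934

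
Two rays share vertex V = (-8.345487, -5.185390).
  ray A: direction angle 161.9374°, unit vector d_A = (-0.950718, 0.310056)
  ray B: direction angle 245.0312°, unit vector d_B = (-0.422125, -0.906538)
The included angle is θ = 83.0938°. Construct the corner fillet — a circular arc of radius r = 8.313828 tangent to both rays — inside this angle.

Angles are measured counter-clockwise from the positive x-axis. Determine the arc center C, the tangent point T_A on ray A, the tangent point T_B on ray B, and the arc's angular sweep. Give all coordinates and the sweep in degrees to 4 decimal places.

bisector direction at 203.4843° = (-0.917169,-0.398498)
center distance |VC| = r/sin(θ/2) = 8.313828/sin(41.5469°) = 12.535307
C = V + |VC|·bis = (-19.8425,-10.1807)
T_A = V + ((C−V)·d_A)·d_A = V + 9.3816·d_A = (-17.2647,-2.2766)
T_B = V + ((C−V)·d_B)·d_B = V + 9.3816·d_B = (-12.3057,-13.6902)
sweep = 180° − θ = 96.9062°

center=(-19.8425,-10.1807) T_A=(-17.2647,-2.2766) T_B=(-12.3057,-13.6902) sweep=96.9062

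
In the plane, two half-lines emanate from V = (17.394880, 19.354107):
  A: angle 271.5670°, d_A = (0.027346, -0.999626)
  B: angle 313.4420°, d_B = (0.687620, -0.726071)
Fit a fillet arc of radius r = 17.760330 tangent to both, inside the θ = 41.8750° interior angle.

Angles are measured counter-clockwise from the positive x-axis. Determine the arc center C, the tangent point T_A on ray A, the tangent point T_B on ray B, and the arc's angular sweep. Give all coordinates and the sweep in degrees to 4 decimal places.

center=(36.4179,-26.5614) T_A=(18.6642,-27.0471) T_B=(49.3132,-14.3490) sweep=138.1250

bisector direction at 292.5045° = (0.382756,-0.923849)
center distance |VC| = r/sin(θ/2) = 17.760330/sin(20.9375°) = 49.700187
C = V + |VC|·bis = (36.4179,-26.5614)
T_A = V + ((C−V)·d_A)·d_A = V + 46.4185·d_A = (18.6642,-27.0471)
T_B = V + ((C−V)·d_B)·d_B = V + 46.4185·d_B = (49.3132,-14.3490)
sweep = 180° − θ = 138.1250°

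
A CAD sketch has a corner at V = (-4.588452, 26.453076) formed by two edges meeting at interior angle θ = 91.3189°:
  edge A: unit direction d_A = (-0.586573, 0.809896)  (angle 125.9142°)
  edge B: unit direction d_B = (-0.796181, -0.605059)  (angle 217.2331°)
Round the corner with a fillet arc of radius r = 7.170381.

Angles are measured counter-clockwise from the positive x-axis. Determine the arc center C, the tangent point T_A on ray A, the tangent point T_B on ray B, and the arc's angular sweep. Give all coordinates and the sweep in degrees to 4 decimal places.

center=(-14.5059,27.9222) T_A=(-8.6987,32.1282) T_B=(-10.1674,22.2133) sweep=88.6811

bisector direction at 171.5736° = (-0.989205,0.146538)
center distance |VC| = r/sin(θ/2) = 7.170381/sin(45.6594°) = 10.025725
C = V + |VC|·bis = (-14.5059,27.9222)
T_A = V + ((C−V)·d_A)·d_A = V + 7.0072·d_A = (-8.6987,32.1282)
T_B = V + ((C−V)·d_B)·d_B = V + 7.0072·d_B = (-10.1674,22.2133)
sweep = 180° − θ = 88.6811°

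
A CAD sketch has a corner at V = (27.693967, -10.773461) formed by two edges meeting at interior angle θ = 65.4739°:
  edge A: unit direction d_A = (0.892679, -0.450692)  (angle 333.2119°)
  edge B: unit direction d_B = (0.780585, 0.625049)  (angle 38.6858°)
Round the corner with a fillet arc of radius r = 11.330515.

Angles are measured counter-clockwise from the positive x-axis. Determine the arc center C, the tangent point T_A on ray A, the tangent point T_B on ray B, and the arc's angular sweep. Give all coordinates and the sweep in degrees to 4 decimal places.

center=(48.5332,-8.6020) T_A=(43.4266,-18.7165) T_B=(41.4511,0.2425) sweep=114.5261

bisector direction at 5.9488° = (0.994615,0.103641)
center distance |VC| = r/sin(θ/2) = 11.330515/sin(32.7370°) = 20.952059
C = V + |VC|·bis = (48.5332,-8.6020)
T_A = V + ((C−V)·d_A)·d_A = V + 17.6241·d_A = (43.4266,-18.7165)
T_B = V + ((C−V)·d_B)·d_B = V + 17.6241·d_B = (41.4511,0.2425)
sweep = 180° − θ = 114.5261°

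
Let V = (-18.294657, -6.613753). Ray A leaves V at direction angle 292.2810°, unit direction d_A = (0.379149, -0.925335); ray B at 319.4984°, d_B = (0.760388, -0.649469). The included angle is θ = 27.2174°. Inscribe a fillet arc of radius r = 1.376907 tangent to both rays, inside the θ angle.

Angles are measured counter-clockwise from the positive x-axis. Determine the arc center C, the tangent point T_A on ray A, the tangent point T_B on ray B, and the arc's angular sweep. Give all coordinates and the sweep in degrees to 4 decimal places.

bisector direction at 305.8897° = (0.586227,-0.810147)
center distance |VC| = r/sin(θ/2) = 1.376907/sin(13.6087°) = 5.851965
C = V + |VC|·bis = (-14.8641,-11.3547)
T_A = V + ((C−V)·d_A)·d_A = V + 5.6877·d_A = (-16.1382,-11.8768)
T_B = V + ((C−V)·d_B)·d_B = V + 5.6877·d_B = (-13.9698,-10.3077)
sweep = 180° − θ = 152.7826°

center=(-14.8641,-11.3547) T_A=(-16.1382,-11.8768) T_B=(-13.9698,-10.3077) sweep=152.7826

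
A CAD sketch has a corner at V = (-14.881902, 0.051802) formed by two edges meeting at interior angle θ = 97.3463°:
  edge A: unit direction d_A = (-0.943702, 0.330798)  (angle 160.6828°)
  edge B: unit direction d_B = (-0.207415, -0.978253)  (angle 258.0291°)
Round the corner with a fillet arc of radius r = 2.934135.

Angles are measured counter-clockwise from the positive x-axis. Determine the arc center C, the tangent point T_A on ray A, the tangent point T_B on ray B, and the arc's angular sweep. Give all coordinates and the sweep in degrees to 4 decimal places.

center=(-18.2874,-1.8636) T_A=(-17.3168,0.9053) T_B=(-15.4171,-2.4722) sweep=82.6537

bisector direction at 209.3559° = (-0.871591,-0.490234)
center distance |VC| = r/sin(θ/2) = 2.934135/sin(48.6731°) = 3.907206
C = V + |VC|·bis = (-18.2874,-1.8636)
T_A = V + ((C−V)·d_A)·d_A = V + 2.5801·d_A = (-17.3168,0.9053)
T_B = V + ((C−V)·d_B)·d_B = V + 2.5801·d_B = (-15.4171,-2.4722)
sweep = 180° − θ = 82.6537°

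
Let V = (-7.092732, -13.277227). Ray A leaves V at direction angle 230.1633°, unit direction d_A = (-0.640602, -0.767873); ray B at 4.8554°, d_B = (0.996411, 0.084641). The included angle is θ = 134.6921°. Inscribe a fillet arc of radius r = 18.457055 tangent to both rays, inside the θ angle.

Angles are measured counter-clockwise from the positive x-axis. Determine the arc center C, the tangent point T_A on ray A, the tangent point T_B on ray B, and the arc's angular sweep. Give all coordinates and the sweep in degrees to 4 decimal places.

bisector direction at 297.5093° = (0.461893,-0.886935)
center distance |VC| = r/sin(θ/2) = 18.457055/sin(67.3461°) = 20.000104
C = V + |VC|·bis = (2.1452,-31.0160)
T_A = V + ((C−V)·d_A)·d_A = V + 7.7033·d_A = (-12.0275,-19.1924)
T_B = V + ((C−V)·d_B)·d_B = V + 7.7033·d_B = (0.5830,-12.6252)
sweep = 180° − θ = 45.3079°

center=(2.1452,-31.0160) T_A=(-12.0275,-19.1924) T_B=(0.5830,-12.6252) sweep=45.3079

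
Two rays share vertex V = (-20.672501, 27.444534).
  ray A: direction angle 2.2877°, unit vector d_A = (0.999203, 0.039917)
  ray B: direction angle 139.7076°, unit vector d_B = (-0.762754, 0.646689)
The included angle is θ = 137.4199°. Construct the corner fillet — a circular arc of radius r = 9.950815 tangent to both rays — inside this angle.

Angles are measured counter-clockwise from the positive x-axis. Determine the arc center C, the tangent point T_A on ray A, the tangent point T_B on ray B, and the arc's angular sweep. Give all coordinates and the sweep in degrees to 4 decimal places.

center=(-17.1951,37.5422) T_A=(-16.7979,27.5993) T_B=(-23.6302,29.9522) sweep=42.5801

bisector direction at 70.9977° = (0.325607,0.945505)
center distance |VC| = r/sin(θ/2) = 9.950815/sin(68.7100°) = 10.679656
C = V + |VC|·bis = (-17.1951,37.5422)
T_A = V + ((C−V)·d_A)·d_A = V + 3.8777·d_A = (-16.7979,27.5993)
T_B = V + ((C−V)·d_B)·d_B = V + 3.8777·d_B = (-23.6302,29.9522)
sweep = 180° − θ = 42.5801°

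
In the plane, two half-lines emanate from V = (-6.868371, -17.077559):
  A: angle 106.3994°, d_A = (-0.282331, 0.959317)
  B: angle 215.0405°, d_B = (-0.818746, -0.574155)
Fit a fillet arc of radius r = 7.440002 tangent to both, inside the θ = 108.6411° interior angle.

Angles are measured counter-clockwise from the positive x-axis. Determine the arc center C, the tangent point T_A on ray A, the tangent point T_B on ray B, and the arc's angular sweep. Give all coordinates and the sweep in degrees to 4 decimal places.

bisector direction at 160.7200° = (-0.943916,0.330186)
center distance |VC| = r/sin(θ/2) = 7.440002/sin(54.3205°) = 9.159262
C = V + |VC|·bis = (-15.5139,-14.0533)
T_A = V + ((C−V)·d_A)·d_A = V + 5.3421·d_A = (-8.3766,-11.9528)
T_B = V + ((C−V)·d_B)·d_B = V + 5.3421·d_B = (-11.2422,-20.1448)
sweep = 180° − θ = 71.3589°

center=(-15.5139,-14.0533) T_A=(-8.3766,-11.9528) T_B=(-11.2422,-20.1448) sweep=71.3589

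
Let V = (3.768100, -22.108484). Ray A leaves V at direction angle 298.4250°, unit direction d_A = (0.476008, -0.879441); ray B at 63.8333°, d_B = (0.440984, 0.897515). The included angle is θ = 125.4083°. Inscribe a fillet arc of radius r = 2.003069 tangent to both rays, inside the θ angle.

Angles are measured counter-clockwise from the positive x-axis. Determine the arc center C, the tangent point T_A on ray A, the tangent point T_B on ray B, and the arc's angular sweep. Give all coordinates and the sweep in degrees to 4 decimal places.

center=(6.0217,-22.0641) T_A=(4.2601,-23.0175) T_B=(4.2239,-21.1807) sweep=54.5917

bisector direction at 1.1292° = (0.999806,0.019706)
center distance |VC| = r/sin(θ/2) = 2.003069/sin(62.7041°) = 2.254057
C = V + |VC|·bis = (6.0217,-22.0641)
T_A = V + ((C−V)·d_A)·d_A = V + 1.0337·d_A = (4.2601,-23.0175)
T_B = V + ((C−V)·d_B)·d_B = V + 1.0337·d_B = (4.2239,-21.1807)
sweep = 180° − θ = 54.5917°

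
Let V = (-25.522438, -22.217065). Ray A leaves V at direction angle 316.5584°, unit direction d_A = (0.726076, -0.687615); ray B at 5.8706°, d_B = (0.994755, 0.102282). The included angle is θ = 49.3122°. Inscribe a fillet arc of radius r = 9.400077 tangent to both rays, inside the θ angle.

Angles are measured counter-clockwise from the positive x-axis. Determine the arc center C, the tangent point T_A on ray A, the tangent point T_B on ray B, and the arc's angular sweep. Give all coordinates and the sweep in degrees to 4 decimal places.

bisector direction at 341.2145° = (0.946731,-0.322026)
center distance |VC| = r/sin(θ/2) = 9.400077/sin(24.6561°) = 22.532919
C = V + |VC|·bis = (-4.1898,-29.4733)
T_A = V + ((C−V)·d_A)·d_A = V + 20.4785·d_A = (-10.6535,-36.2984)
T_B = V + ((C−V)·d_B)·d_B = V + 20.4785·d_B = (-5.1513,-20.1225)
sweep = 180° − θ = 130.6878°

center=(-4.1898,-29.4733) T_A=(-10.6535,-36.2984) T_B=(-5.1513,-20.1225) sweep=130.6878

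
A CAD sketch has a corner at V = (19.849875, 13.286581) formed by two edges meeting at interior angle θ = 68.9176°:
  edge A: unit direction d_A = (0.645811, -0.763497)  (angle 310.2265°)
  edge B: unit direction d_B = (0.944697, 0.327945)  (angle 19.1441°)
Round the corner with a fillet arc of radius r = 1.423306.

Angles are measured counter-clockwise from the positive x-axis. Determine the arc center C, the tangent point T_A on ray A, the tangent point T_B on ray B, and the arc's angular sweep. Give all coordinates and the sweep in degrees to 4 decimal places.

bisector direction at 344.6853° = (0.964490,-0.264121)
center distance |VC| = r/sin(θ/2) = 1.423306/sin(34.4588°) = 2.515504
C = V + |VC|·bis = (22.2761,12.6222)
T_A = V + ((C−V)·d_A)·d_A = V + 2.0741·d_A = (21.1894,11.7030)
T_B = V + ((C−V)·d_B)·d_B = V + 2.0741·d_B = (21.8093,13.9668)
sweep = 180° − θ = 111.0824°

center=(22.2761,12.6222) T_A=(21.1894,11.7030) T_B=(21.8093,13.9668) sweep=111.0824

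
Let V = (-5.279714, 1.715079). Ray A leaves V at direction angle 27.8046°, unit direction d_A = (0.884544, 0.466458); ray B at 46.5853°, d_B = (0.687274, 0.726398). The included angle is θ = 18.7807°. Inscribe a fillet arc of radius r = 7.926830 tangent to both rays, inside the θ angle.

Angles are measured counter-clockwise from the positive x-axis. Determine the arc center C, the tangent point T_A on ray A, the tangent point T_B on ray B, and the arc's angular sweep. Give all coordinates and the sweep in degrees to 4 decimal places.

bisector direction at 37.1949° = (0.796583,0.604529)
center distance |VC| = r/sin(θ/2) = 7.926830/sin(9.3903°) = 48.583230
C = V + |VC|·bis = (33.4209,31.0850)
T_A = V + ((C−V)·d_A)·d_A = V + 47.9322·d_A = (37.1184,24.0734)
T_B = V + ((C−V)·d_B)·d_B = V + 47.9322·d_B = (27.6628,36.5329)
sweep = 180° − θ = 161.2193°

center=(33.4209,31.0850) T_A=(37.1184,24.0734) T_B=(27.6628,36.5329) sweep=161.2193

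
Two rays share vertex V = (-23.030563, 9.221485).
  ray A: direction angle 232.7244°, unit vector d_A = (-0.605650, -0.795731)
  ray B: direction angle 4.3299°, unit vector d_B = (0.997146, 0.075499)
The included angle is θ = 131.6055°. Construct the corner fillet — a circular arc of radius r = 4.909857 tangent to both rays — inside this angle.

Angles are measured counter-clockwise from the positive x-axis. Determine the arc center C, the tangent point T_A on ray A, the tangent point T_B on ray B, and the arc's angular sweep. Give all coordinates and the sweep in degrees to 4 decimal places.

bisector direction at 298.5272° = (0.477575,-0.878591)
center distance |VC| = r/sin(θ/2) = 4.909857/sin(65.8028°) = 5.382790
C = V + |VC|·bis = (-20.4599,4.4922)
T_A = V + ((C−V)·d_A)·d_A = V + 2.2063·d_A = (-24.3668,7.4659)
T_B = V + ((C−V)·d_B)·d_B = V + 2.2063·d_B = (-20.8306,9.3881)
sweep = 180° − θ = 48.3945°

center=(-20.4599,4.4922) T_A=(-24.3668,7.4659) T_B=(-20.8306,9.3881) sweep=48.3945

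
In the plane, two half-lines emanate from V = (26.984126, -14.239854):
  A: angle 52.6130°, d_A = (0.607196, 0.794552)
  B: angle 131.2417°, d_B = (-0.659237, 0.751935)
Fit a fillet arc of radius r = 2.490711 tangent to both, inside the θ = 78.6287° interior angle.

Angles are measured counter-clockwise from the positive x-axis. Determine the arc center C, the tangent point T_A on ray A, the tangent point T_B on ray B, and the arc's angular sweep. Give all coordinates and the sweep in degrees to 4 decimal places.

bisector direction at 91.9274° = (-0.033632,0.999434)
center distance |VC| = r/sin(θ/2) = 2.490711/sin(39.3143°) = 3.931204
C = V + |VC|·bis = (26.8519,-10.3109)
T_A = V + ((C−V)·d_A)·d_A = V + 3.0415·d_A = (28.8309,-11.8232)
T_B = V + ((C−V)·d_B)·d_B = V + 3.0415·d_B = (24.9791,-11.9528)
sweep = 180° − θ = 101.3713°

center=(26.8519,-10.3109) T_A=(28.8309,-11.8232) T_B=(24.9791,-11.9528) sweep=101.3713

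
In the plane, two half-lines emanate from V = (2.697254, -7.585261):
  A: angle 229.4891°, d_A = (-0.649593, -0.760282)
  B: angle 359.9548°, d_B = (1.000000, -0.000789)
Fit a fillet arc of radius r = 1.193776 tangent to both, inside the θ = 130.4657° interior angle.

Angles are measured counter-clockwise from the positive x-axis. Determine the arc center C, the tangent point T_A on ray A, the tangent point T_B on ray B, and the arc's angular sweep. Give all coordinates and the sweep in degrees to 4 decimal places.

bisector direction at 294.7219° = (0.418215,-0.908348)
center distance |VC| = r/sin(θ/2) = 1.193776/sin(65.2328°) = 1.314705
C = V + |VC|·bis = (3.2471,-8.7795)
T_A = V + ((C−V)·d_A)·d_A = V + 0.5508·d_A = (2.3395,-8.0040)
T_B = V + ((C−V)·d_B)·d_B = V + 0.5508·d_B = (3.2480,-7.5857)
sweep = 180° − θ = 49.5343°

center=(3.2471,-8.7795) T_A=(2.3395,-8.0040) T_B=(3.2480,-7.5857) sweep=49.5343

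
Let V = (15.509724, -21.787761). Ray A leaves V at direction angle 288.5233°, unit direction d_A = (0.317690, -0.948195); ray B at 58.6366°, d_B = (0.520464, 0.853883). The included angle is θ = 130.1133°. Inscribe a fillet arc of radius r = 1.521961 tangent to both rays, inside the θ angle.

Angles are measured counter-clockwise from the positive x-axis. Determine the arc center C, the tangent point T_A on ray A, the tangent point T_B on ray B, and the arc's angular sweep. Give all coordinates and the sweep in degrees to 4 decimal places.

center=(17.1777,-21.9754) T_A=(15.7346,-22.4590) T_B=(15.8781,-21.1833) sweep=49.8867

bisector direction at 353.5799° = (0.993729,-0.111817)
center distance |VC| = r/sin(θ/2) = 1.521961/sin(65.0567°) = 1.678525
C = V + |VC|·bis = (17.1777,-21.9754)
T_A = V + ((C−V)·d_A)·d_A = V + 0.7079·d_A = (15.7346,-22.4590)
T_B = V + ((C−V)·d_B)·d_B = V + 0.7079·d_B = (15.8781,-21.1833)
sweep = 180° − θ = 49.8867°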